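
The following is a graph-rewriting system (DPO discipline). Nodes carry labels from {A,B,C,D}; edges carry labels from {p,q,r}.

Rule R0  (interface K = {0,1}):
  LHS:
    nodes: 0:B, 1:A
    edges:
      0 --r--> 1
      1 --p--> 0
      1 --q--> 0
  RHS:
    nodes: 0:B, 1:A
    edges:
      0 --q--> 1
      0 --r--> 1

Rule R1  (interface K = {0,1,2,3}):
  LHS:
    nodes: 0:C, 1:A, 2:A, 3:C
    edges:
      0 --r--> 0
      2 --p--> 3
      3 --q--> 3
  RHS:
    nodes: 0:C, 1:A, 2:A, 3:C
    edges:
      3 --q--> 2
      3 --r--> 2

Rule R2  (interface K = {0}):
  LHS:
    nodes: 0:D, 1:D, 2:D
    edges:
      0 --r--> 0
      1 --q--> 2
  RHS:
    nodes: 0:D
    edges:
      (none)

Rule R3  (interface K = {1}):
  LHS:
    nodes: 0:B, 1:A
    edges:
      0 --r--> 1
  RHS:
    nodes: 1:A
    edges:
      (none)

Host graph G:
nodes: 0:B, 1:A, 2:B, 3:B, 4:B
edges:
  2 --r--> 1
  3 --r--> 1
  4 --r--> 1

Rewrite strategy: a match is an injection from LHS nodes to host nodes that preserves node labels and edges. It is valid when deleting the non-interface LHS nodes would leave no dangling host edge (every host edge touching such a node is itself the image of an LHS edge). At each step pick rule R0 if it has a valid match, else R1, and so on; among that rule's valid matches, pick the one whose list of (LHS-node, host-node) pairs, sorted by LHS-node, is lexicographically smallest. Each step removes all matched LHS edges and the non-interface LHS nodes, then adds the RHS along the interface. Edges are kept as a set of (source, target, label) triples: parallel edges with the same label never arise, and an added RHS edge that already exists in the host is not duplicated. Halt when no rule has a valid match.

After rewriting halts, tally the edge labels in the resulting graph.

Answer: (no edges)

Rewrite trace:
initial: |V|=5 |E|=3  E = 2-r->1 3-r->1 4-r->1
step 1: apply R3 at {0↦2, 1↦1}  → |V|=4 |E|=2  E = 3-r->1 4-r->1
step 2: apply R3 at {0↦3, 1↦1}  → |V|=3 |E|=1  E = 4-r->1
step 3: apply R3 at {0↦4, 1↦1}  → |V|=2 |E|=0  E = ∅
halt: no rule applies after step 3
NF edges: []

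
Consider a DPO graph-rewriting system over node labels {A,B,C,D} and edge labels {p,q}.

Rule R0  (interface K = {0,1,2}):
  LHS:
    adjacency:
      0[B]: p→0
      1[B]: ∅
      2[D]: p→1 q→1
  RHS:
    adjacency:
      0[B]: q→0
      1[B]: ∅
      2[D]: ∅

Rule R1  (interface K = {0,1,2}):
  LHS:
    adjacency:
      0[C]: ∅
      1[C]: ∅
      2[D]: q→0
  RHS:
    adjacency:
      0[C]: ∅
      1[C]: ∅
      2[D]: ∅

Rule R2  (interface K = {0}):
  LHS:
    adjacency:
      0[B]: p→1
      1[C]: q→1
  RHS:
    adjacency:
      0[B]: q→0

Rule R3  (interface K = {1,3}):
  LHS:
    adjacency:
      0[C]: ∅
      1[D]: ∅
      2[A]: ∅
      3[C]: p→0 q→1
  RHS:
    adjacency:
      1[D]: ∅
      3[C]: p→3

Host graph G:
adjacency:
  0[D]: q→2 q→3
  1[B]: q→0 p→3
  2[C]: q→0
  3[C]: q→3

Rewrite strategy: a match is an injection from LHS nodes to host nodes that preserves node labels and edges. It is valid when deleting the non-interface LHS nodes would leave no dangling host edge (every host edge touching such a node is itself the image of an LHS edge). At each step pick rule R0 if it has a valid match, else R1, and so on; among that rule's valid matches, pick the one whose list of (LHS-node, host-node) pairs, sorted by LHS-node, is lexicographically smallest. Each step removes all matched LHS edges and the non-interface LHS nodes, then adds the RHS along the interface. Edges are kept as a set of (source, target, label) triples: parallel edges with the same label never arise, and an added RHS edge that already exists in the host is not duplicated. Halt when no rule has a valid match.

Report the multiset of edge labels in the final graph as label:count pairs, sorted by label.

[0] host  ⇒  4 nodes, 6 edges  {0-q->2 0-q->3 1-q->0 1-p->3 2-q->0 3-q->3}
[1] R1 @ {0↦2, 1↦3, 2↦0}  ⇒  4 nodes, 5 edges  {0-q->3 1-q->0 1-p->3 2-q->0 3-q->3}
[2] R1 @ {0↦3, 1↦2, 2↦0}  ⇒  4 nodes, 4 edges  {1-q->0 1-p->3 2-q->0 3-q->3}
[3] R2 @ {0↦1, 1↦3}  ⇒  3 nodes, 3 edges  {1-q->0 1-q->1 2-q->0}
final graph: no rule applies after step 3
NF edges: [(1, 0, 'q'), (1, 1, 'q'), (2, 0, 'q')]

Answer: q:3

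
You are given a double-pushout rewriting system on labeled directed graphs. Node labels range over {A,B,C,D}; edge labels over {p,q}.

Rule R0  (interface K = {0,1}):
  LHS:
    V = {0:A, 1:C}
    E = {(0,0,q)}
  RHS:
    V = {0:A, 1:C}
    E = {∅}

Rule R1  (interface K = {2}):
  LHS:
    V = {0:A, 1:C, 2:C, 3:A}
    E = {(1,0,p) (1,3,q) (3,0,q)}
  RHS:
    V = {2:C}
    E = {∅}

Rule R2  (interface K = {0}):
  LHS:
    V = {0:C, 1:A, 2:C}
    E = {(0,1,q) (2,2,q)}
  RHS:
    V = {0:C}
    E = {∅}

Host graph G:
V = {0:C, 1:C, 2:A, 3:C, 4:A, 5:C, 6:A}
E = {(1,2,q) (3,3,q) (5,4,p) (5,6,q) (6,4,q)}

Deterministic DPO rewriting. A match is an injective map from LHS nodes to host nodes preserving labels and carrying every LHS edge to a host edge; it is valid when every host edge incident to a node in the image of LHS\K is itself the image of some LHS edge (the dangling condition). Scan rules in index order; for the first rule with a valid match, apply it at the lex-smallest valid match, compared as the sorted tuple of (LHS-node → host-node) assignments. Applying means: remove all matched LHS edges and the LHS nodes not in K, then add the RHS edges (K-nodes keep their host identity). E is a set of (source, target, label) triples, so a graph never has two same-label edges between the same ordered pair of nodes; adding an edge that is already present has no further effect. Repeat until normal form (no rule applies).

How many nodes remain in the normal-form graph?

[0] host  ⇒  7 nodes, 5 edges  {1-q->2 3-q->3 5-p->4 5-q->6 6-q->4}
[1] R1 @ {0↦4, 1↦5, 2↦0, 3↦6}  ⇒  4 nodes, 2 edges  {1-q->2 3-q->3}
[2] R2 @ {0↦1, 1↦2, 2↦3}  ⇒  2 nodes, 0 edges  {∅}
final graph: no rule applies after step 2
NF nodes: {0:C, 1:C}

Answer: 2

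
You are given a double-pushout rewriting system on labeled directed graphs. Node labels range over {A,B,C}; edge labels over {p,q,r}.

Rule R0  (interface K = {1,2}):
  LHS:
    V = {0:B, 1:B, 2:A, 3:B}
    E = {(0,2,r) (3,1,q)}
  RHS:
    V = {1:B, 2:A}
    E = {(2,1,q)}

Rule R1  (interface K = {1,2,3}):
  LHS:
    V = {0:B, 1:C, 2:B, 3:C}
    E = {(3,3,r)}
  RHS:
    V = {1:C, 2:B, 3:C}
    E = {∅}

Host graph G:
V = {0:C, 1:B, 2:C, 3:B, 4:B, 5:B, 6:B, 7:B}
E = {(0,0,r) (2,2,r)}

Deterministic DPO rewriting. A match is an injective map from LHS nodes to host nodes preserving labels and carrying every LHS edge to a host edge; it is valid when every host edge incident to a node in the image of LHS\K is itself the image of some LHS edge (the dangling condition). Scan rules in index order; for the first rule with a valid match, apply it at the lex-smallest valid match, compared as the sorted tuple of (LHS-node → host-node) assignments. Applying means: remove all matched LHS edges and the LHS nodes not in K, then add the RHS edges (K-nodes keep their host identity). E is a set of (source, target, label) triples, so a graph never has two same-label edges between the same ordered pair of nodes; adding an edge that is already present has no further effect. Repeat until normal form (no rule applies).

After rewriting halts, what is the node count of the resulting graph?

Answer: 6

Steps:
initial: |V|=8 |E|=2  E = 0-r->0 2-r->2
step 1: apply R1 at {0↦1, 1↦0, 2↦3, 3↦2}  → |V|=7 |E|=1  E = 0-r->0
step 2: apply R1 at {0↦3, 1↦2, 2↦4, 3↦0}  → |V|=6 |E|=0  E = ∅
final graph: no rule applies after step 2
NF nodes: {0:C, 2:C, 4:B, 5:B, 6:B, 7:B}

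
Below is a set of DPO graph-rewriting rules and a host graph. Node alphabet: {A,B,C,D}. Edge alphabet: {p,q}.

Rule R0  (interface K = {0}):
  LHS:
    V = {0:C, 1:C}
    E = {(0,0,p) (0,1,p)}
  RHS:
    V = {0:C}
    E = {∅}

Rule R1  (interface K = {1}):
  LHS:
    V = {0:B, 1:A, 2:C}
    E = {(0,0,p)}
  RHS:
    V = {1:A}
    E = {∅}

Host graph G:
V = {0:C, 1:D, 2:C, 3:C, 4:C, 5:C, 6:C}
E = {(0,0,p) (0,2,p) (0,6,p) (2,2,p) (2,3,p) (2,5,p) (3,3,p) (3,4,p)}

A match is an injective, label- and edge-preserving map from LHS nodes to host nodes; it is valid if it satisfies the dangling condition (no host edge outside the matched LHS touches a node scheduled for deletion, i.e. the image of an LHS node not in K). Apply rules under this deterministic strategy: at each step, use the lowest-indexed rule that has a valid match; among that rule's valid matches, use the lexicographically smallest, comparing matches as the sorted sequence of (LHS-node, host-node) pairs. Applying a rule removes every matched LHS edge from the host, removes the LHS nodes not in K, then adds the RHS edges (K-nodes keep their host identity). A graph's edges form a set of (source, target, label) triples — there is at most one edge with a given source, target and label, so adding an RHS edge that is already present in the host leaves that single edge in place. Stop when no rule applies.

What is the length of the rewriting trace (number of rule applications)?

initial: |V|=7 |E|=8  E = 0-p->0 0-p->2 0-p->6 2-p->2 2-p->3 2-p->5 3-p->3 3-p->4
step 1: apply R0 at {0↦0, 1↦6}  → |V|=6 |E|=6  E = 0-p->2 2-p->2 2-p->3 2-p->5 3-p->3 3-p->4
step 2: apply R0 at {0↦2, 1↦5}  → |V|=5 |E|=4  E = 0-p->2 2-p->3 3-p->3 3-p->4
step 3: apply R0 at {0↦3, 1↦4}  → |V|=4 |E|=2  E = 0-p->2 2-p->3
halt: no rule applies after step 3

Answer: 3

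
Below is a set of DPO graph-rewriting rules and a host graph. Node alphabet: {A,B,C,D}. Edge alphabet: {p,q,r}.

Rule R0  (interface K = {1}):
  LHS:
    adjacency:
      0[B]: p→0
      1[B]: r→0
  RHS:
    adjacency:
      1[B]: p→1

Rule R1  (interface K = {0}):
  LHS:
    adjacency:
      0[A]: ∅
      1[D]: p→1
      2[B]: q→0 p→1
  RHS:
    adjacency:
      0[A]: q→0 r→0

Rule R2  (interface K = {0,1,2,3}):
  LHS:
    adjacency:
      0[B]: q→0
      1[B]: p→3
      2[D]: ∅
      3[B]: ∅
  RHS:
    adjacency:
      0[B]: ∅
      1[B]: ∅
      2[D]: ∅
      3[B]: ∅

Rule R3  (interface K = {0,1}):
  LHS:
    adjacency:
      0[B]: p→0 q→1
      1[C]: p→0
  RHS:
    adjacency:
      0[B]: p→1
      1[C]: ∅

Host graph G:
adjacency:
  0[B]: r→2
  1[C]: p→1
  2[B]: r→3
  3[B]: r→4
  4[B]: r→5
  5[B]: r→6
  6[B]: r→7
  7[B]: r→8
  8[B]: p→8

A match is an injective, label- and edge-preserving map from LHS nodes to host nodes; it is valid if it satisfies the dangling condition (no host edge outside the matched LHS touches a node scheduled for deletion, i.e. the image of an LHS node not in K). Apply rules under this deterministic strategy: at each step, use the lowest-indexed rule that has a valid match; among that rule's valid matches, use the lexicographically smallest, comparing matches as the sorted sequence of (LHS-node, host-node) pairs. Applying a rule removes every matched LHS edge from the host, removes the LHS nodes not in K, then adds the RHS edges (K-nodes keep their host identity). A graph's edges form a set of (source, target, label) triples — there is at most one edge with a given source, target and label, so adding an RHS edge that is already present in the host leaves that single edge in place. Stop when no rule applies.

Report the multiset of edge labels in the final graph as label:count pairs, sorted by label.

start.  V:9 E:9  edges: 0-r->2 1-p->1 2-r->3 3-r->4 4-r->5 5-r->6 6-r->7 7-r->8 8-p->8
1. fire R0 via {0↦8, 1↦7}  →  V:8 E:8  edges: 0-r->2 1-p->1 2-r->3 3-r->4 4-r->5 5-r->6 6-r->7 7-p->7
2. fire R0 via {0↦7, 1↦6}  →  V:7 E:7  edges: 0-r->2 1-p->1 2-r->3 3-r->4 4-r->5 5-r->6 6-p->6
3. fire R0 via {0↦6, 1↦5}  →  V:6 E:6  edges: 0-r->2 1-p->1 2-r->3 3-r->4 4-r->5 5-p->5
4. fire R0 via {0↦5, 1↦4}  →  V:5 E:5  edges: 0-r->2 1-p->1 2-r->3 3-r->4 4-p->4
5. fire R0 via {0↦4, 1↦3}  →  V:4 E:4  edges: 0-r->2 1-p->1 2-r->3 3-p->3
6. fire R0 via {0↦3, 1↦2}  →  V:3 E:3  edges: 0-r->2 1-p->1 2-p->2
7. fire R0 via {0↦2, 1↦0}  →  V:2 E:2  edges: 0-p->0 1-p->1
halt: no rule applies after step 7
NF edges: [(0, 0, 'p'), (1, 1, 'p')]

Answer: p:2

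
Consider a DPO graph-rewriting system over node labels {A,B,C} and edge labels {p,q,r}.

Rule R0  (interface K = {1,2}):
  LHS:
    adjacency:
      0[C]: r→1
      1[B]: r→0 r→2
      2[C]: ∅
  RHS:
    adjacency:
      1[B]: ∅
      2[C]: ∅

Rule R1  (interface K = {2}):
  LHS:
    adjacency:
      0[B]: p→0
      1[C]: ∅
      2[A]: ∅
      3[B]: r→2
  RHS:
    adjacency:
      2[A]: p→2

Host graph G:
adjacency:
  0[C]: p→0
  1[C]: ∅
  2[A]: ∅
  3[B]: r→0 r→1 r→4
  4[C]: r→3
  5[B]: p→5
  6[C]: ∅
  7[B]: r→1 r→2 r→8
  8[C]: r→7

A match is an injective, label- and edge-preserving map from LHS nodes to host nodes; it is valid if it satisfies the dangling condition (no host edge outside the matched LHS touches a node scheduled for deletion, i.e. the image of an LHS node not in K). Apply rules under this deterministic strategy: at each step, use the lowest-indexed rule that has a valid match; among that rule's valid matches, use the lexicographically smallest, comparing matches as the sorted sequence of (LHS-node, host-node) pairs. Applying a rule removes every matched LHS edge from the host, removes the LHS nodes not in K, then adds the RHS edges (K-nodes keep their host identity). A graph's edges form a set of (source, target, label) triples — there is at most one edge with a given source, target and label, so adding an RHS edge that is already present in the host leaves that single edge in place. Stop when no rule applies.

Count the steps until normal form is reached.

initial: |V|=9 |E|=10  E = 0-p->0 3-r->0 3-r->1 3-r->4 4-r->3 5-p->5 7-r->1 7-r->2 7-r->8 8-r->7
step 1: apply R0 at {0↦4, 1↦3, 2↦0}  → |V|=8 |E|=7  E = 0-p->0 3-r->1 5-p->5 7-r->1 7-r->2 7-r->8 8-r->7
step 2: apply R0 at {0↦8, 1↦7, 2↦1}  → |V|=7 |E|=4  E = 0-p->0 3-r->1 5-p->5 7-r->2
step 3: apply R1 at {0↦5, 1↦6, 2↦2, 3↦7}  → |V|=4 |E|=3  E = 0-p->0 2-p->2 3-r->1
halt: no rule applies after step 3

Answer: 3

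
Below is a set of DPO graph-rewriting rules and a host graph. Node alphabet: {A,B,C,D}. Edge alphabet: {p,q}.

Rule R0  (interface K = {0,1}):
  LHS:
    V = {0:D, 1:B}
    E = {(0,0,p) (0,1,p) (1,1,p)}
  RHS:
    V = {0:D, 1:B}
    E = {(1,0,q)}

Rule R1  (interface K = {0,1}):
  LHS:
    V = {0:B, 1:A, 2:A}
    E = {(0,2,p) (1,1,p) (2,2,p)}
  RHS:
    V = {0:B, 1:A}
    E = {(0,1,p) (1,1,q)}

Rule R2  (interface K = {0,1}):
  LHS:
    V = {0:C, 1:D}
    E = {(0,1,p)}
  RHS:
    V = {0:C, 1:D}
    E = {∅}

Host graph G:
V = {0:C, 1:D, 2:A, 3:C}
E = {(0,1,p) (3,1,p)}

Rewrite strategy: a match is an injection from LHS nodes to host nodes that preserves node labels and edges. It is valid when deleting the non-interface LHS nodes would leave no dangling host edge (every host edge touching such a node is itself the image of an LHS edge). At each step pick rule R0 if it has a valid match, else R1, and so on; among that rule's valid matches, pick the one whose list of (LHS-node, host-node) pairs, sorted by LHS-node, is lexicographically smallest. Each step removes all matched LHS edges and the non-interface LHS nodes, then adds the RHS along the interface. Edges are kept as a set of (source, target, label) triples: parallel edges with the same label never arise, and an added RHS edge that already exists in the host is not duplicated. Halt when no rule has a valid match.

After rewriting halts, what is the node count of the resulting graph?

start.  V:4 E:2  edges: 0-p->1 3-p->1
1. fire R2 via {0↦0, 1↦1}  →  V:4 E:1  edges: 3-p->1
2. fire R2 via {0↦3, 1↦1}  →  V:4 E:0  edges: ∅
halt: no rule applies after step 2
NF nodes: {0:C, 1:D, 2:A, 3:C}

Answer: 4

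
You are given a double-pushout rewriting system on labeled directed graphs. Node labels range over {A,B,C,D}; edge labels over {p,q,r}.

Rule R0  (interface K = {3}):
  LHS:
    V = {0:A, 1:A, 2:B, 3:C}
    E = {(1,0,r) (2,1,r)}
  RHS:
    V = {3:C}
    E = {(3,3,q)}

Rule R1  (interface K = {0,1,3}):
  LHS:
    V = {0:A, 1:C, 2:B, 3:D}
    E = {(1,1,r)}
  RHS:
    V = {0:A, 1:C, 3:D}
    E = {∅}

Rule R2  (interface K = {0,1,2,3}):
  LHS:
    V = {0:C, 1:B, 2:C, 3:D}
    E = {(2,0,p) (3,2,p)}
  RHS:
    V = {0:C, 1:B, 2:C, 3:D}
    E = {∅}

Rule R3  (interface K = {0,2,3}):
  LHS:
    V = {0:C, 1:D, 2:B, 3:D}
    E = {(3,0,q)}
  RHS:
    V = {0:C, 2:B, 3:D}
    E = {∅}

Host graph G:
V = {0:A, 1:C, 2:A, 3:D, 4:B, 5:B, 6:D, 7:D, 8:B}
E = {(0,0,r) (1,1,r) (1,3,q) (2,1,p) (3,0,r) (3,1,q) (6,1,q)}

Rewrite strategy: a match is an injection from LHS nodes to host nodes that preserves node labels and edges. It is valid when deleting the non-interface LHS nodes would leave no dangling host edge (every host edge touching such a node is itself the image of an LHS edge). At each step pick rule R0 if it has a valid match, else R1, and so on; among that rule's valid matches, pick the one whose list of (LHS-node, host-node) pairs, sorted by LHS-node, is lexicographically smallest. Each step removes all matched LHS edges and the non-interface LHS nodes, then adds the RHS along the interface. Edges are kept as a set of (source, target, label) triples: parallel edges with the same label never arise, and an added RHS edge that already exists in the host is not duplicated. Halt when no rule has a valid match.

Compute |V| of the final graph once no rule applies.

Answer: 7

Derivation:
initial: |V|=9 |E|=7  E = 0-r->0 1-r->1 1-q->3 2-p->1 3-r->0 3-q->1 6-q->1
step 1: apply R1 at {0↦0, 1↦1, 2↦4, 3↦3}  → |V|=8 |E|=6  E = 0-r->0 1-q->3 2-p->1 3-r->0 3-q->1 6-q->1
step 2: apply R3 at {0↦1, 1↦7, 2↦5, 3↦3}  → |V|=7 |E|=5  E = 0-r->0 1-q->3 2-p->1 3-r->0 6-q->1
normal form: no rule applies after step 2
NF nodes: {0:A, 1:C, 2:A, 3:D, 5:B, 6:D, 8:B}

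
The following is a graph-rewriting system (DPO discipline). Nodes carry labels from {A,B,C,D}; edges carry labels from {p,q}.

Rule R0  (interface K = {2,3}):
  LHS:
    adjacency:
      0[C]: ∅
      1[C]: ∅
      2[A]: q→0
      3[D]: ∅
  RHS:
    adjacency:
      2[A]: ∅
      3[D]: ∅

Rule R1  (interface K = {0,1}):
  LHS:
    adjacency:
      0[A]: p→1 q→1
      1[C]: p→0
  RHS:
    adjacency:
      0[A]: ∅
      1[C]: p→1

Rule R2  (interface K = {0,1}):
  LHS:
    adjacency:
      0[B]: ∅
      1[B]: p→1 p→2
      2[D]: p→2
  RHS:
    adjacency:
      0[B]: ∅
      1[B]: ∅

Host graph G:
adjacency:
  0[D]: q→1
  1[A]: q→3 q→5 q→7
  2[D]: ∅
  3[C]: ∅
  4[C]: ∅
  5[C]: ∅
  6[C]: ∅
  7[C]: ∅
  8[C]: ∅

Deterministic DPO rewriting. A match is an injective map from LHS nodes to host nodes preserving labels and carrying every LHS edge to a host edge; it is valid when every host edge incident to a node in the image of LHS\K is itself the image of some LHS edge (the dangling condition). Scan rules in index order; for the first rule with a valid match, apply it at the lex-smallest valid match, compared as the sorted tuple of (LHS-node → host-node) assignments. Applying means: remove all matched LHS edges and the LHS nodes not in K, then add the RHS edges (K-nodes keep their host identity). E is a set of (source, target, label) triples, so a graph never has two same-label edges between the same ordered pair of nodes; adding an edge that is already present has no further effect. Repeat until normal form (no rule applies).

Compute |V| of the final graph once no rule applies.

Answer: 3

Steps:
initial: |V|=9 |E|=4  E = 0-q->1 1-q->3 1-q->5 1-q->7
step 1: apply R0 at {0↦3, 1↦4, 2↦1, 3↦0}  → |V|=7 |E|=3  E = 0-q->1 1-q->5 1-q->7
step 2: apply R0 at {0↦5, 1↦6, 2↦1, 3↦0}  → |V|=5 |E|=2  E = 0-q->1 1-q->7
step 3: apply R0 at {0↦7, 1↦8, 2↦1, 3↦0}  → |V|=3 |E|=1  E = 0-q->1
final graph: no rule applies after step 3
NF nodes: {0:D, 1:A, 2:D}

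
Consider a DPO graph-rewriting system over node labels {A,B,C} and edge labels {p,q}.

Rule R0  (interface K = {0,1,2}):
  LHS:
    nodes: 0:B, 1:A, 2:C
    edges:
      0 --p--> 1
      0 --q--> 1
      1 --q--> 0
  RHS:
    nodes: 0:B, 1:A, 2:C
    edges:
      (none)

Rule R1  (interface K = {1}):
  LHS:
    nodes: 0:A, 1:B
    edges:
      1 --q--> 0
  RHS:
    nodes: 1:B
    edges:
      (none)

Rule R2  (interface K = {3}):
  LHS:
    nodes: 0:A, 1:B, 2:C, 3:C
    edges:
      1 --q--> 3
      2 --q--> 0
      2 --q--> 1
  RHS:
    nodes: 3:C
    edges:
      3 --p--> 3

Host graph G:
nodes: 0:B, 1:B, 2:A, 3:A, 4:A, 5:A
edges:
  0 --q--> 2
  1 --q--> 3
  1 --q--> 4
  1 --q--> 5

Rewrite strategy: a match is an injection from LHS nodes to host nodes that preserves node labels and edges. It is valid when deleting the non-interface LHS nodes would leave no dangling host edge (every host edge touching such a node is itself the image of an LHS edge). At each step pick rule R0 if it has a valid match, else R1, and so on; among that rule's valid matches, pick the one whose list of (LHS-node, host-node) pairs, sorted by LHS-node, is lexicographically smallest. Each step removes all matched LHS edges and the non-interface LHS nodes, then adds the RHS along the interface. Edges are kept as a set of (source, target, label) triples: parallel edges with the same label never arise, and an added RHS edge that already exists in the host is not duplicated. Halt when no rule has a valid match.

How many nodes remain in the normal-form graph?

Answer: 2

Steps:
[0] host  ⇒  6 nodes, 4 edges  {0-q->2 1-q->3 1-q->4 1-q->5}
[1] R1 @ {0↦2, 1↦0}  ⇒  5 nodes, 3 edges  {1-q->3 1-q->4 1-q->5}
[2] R1 @ {0↦3, 1↦1}  ⇒  4 nodes, 2 edges  {1-q->4 1-q->5}
[3] R1 @ {0↦4, 1↦1}  ⇒  3 nodes, 1 edges  {1-q->5}
[4] R1 @ {0↦5, 1↦1}  ⇒  2 nodes, 0 edges  {∅}
normal form: no rule applies after step 4
NF nodes: {0:B, 1:B}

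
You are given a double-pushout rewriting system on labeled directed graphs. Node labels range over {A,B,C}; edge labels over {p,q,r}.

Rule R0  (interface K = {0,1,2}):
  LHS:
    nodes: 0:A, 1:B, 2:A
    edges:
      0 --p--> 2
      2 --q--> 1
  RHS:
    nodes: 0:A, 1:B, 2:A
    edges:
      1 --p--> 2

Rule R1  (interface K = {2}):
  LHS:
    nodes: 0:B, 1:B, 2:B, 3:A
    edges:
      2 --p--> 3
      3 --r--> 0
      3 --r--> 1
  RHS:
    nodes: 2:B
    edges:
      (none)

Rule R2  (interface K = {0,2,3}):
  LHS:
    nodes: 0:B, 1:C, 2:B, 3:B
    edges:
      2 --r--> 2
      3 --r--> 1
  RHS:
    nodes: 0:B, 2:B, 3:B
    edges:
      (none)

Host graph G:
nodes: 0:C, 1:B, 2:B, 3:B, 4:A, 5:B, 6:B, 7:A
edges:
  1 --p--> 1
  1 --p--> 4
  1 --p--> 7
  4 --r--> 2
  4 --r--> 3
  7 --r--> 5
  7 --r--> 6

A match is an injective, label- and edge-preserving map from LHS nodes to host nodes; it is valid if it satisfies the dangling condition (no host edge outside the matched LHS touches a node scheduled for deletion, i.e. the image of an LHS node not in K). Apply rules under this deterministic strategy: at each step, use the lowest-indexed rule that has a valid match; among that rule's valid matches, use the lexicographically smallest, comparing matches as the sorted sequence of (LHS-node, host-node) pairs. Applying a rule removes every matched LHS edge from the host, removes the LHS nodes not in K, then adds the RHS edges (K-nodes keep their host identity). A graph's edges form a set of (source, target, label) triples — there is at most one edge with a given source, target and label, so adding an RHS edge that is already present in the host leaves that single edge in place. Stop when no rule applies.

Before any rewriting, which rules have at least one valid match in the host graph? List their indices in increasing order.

Answer: [R1]

Derivation:
R0: no valid match — LHS pattern not found
R1: 4 valid matches — {0↦2, 1↦3, 2↦1, 3↦4}, {0↦3, 1↦2, 2↦1, 3↦4}, {0↦5, 1↦6, 2↦1, 3↦7} (+1 more)
R2: no valid match — LHS pattern not found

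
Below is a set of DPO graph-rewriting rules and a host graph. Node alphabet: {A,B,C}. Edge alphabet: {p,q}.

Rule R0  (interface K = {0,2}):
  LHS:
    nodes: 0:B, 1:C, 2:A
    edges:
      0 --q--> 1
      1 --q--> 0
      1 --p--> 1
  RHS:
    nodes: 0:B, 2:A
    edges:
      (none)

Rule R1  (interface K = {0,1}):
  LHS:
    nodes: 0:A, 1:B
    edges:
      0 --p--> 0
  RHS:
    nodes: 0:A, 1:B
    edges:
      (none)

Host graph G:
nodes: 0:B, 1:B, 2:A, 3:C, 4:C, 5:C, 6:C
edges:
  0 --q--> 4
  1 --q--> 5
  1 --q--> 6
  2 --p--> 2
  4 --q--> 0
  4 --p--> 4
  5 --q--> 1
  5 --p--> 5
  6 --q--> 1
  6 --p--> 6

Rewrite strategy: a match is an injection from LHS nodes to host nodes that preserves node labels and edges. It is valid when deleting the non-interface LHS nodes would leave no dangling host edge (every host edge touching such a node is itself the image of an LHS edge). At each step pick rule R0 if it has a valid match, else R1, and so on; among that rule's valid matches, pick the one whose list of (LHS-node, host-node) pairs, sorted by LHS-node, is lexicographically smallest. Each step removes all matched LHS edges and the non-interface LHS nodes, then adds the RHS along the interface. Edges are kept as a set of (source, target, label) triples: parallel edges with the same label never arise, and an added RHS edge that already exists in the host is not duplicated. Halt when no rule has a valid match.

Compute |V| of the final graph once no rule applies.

initial: |V|=7 |E|=10  E = 0-q->4 1-q->5 1-q->6 2-p->2 4-q->0 4-p->4 5-q->1 5-p->5 6-q->1 6-p->6
step 1: apply R0 at {0↦0, 1↦4, 2↦2}  → |V|=6 |E|=7  E = 1-q->5 1-q->6 2-p->2 5-q->1 5-p->5 6-q->1 6-p->6
step 2: apply R0 at {0↦1, 1↦5, 2↦2}  → |V|=5 |E|=4  E = 1-q->6 2-p->2 6-q->1 6-p->6
step 3: apply R0 at {0↦1, 1↦6, 2↦2}  → |V|=4 |E|=1  E = 2-p->2
step 4: apply R1 at {0↦2, 1↦0}  → |V|=4 |E|=0  E = ∅
final graph: no rule applies after step 4
NF nodes: {0:B, 1:B, 2:A, 3:C}

Answer: 4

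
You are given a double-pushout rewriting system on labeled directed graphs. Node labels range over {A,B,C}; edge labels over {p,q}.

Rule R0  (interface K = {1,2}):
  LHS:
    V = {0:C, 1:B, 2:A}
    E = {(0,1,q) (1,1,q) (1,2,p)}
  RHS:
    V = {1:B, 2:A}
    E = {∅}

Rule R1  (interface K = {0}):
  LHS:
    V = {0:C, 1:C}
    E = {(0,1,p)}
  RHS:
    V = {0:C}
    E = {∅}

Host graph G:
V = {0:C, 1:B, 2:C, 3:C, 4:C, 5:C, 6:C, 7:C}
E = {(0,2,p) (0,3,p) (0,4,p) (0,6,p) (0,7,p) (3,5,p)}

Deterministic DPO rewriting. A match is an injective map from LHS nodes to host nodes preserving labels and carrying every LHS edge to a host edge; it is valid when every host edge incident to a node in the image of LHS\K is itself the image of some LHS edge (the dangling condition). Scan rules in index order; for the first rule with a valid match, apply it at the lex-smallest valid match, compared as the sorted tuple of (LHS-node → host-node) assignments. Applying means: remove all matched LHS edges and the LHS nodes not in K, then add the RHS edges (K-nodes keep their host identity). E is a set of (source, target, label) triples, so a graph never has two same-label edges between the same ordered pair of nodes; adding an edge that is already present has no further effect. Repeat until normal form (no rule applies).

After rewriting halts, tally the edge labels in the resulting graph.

initial: |V|=8 |E|=6  E = 0-p->2 0-p->3 0-p->4 0-p->6 0-p->7 3-p->5
step 1: apply R1 at {0↦0, 1↦2}  → |V|=7 |E|=5  E = 0-p->3 0-p->4 0-p->6 0-p->7 3-p->5
step 2: apply R1 at {0↦0, 1↦4}  → |V|=6 |E|=4  E = 0-p->3 0-p->6 0-p->7 3-p->5
step 3: apply R1 at {0↦0, 1↦6}  → |V|=5 |E|=3  E = 0-p->3 0-p->7 3-p->5
step 4: apply R1 at {0↦0, 1↦7}  → |V|=4 |E|=2  E = 0-p->3 3-p->5
step 5: apply R1 at {0↦3, 1↦5}  → |V|=3 |E|=1  E = 0-p->3
step 6: apply R1 at {0↦0, 1↦3}  → |V|=2 |E|=0  E = ∅
normal form: no rule applies after step 6
NF edges: []

Answer: (no edges)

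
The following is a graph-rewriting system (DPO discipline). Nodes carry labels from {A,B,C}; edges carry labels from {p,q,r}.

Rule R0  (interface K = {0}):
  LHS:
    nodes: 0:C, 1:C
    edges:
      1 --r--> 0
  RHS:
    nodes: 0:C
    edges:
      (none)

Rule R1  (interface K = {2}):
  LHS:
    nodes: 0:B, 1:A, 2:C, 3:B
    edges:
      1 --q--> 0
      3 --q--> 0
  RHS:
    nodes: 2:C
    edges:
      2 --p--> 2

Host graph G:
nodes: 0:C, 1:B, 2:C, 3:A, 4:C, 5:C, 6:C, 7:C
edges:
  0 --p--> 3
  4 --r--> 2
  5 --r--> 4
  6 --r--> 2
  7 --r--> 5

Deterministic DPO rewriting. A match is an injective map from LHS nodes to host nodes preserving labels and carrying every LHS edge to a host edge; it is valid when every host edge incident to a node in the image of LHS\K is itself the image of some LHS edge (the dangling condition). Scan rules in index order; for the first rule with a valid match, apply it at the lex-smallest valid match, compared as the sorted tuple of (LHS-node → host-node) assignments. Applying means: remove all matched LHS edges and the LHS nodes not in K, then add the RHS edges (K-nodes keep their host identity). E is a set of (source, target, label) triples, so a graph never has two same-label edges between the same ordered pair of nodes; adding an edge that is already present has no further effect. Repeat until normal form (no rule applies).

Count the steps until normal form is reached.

[0] host  ⇒  8 nodes, 5 edges  {0-p->3 4-r->2 5-r->4 6-r->2 7-r->5}
[1] R0 @ {0↦2, 1↦6}  ⇒  7 nodes, 4 edges  {0-p->3 4-r->2 5-r->4 7-r->5}
[2] R0 @ {0↦5, 1↦7}  ⇒  6 nodes, 3 edges  {0-p->3 4-r->2 5-r->4}
[3] R0 @ {0↦4, 1↦5}  ⇒  5 nodes, 2 edges  {0-p->3 4-r->2}
[4] R0 @ {0↦2, 1↦4}  ⇒  4 nodes, 1 edges  {0-p->3}
final graph: no rule applies after step 4

Answer: 4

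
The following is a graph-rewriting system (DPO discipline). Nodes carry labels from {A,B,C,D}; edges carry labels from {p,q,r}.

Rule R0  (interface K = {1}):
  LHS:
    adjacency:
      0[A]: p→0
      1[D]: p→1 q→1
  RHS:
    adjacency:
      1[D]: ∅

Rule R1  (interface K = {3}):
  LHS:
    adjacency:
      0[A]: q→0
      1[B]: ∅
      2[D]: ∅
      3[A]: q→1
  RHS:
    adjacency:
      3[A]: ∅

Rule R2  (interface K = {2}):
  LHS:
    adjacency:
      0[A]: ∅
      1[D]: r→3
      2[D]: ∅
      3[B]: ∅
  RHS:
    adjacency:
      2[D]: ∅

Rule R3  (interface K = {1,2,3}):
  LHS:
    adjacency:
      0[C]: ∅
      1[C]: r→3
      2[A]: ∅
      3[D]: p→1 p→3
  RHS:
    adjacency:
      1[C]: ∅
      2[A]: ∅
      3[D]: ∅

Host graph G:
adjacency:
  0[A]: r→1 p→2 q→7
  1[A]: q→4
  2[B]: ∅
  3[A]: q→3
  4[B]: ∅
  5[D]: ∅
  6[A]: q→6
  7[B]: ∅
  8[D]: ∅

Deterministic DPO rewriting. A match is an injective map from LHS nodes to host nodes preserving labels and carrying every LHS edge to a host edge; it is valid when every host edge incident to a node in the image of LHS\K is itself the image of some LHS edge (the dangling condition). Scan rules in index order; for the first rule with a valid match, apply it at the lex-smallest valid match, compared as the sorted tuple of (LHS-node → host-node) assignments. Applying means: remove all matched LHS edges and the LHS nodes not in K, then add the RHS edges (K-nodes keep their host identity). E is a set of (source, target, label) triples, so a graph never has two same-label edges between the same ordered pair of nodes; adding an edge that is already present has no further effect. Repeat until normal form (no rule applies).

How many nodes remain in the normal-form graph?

Answer: 3

Steps:
[0] host  ⇒  9 nodes, 6 edges  {0-r->1 0-p->2 0-q->7 1-q->4 3-q->3 6-q->6}
[1] R1 @ {0↦3, 1↦4, 2↦5, 3↦1}  ⇒  6 nodes, 4 edges  {0-r->1 0-p->2 0-q->7 6-q->6}
[2] R1 @ {0↦6, 1↦7, 2↦8, 3↦0}  ⇒  3 nodes, 2 edges  {0-r->1 0-p->2}
final graph: no rule applies after step 2
NF nodes: {0:A, 1:A, 2:B}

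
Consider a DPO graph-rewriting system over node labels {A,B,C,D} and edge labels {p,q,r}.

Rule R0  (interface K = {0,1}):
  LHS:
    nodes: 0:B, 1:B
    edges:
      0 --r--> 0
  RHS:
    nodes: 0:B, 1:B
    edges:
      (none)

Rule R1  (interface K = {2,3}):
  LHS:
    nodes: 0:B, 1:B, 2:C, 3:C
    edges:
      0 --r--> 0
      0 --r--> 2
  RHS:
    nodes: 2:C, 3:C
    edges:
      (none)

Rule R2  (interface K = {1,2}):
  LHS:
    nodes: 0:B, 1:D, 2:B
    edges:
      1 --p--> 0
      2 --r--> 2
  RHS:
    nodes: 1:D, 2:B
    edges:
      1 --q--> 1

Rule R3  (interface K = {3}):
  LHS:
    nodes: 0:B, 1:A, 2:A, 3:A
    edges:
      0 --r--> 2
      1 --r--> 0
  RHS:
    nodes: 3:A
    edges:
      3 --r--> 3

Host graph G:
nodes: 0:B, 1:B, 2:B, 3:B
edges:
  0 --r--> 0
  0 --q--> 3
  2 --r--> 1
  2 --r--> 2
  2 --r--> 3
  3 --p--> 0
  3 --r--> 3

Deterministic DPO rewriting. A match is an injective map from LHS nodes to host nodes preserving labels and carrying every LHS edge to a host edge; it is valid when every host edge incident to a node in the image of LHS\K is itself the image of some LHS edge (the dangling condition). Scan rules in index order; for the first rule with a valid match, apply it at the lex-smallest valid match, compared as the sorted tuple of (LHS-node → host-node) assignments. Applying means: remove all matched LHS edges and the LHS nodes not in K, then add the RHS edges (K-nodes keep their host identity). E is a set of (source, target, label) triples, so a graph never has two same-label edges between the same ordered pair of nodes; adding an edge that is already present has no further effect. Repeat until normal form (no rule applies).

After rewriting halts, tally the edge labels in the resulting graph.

Answer: p:1 q:1 r:2

Rewrite trace:
start.  V:4 E:7  edges: 0-r->0 0-q->3 2-r->1 2-r->2 2-r->3 3-p->0 3-r->3
1. fire R0 via {0↦0, 1↦1}  →  V:4 E:6  edges: 0-q->3 2-r->1 2-r->2 2-r->3 3-p->0 3-r->3
2. fire R0 via {0↦2, 1↦0}  →  V:4 E:5  edges: 0-q->3 2-r->1 2-r->3 3-p->0 3-r->3
3. fire R0 via {0↦3, 1↦0}  →  V:4 E:4  edges: 0-q->3 2-r->1 2-r->3 3-p->0
normal form: no rule applies after step 3
NF edges: [(0, 3, 'q'), (2, 1, 'r'), (2, 3, 'r'), (3, 0, 'p')]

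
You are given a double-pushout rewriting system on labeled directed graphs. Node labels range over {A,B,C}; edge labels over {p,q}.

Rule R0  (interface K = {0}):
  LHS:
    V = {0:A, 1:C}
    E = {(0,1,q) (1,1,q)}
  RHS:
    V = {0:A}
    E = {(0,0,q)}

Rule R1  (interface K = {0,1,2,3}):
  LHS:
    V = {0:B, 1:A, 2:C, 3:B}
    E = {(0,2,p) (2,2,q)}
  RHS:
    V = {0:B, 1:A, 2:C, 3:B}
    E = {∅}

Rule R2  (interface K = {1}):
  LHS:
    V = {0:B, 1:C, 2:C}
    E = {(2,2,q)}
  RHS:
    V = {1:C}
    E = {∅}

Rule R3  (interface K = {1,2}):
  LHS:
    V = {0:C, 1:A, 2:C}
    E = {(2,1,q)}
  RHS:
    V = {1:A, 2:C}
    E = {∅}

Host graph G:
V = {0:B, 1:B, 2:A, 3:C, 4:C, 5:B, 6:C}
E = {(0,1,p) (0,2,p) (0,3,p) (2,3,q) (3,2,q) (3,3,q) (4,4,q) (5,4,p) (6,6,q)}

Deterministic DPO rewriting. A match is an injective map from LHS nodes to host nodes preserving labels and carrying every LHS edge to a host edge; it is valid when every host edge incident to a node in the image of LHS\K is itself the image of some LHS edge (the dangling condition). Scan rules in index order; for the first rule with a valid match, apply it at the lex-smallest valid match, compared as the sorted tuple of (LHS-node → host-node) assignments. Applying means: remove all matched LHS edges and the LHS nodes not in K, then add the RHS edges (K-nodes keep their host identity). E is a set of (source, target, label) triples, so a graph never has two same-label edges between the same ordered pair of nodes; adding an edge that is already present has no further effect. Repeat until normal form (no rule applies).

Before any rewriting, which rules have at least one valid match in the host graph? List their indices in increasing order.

Answer: [R1]

Rewrite trace:
R0: no valid match — 1 raw match, all fail dangling condition
R1: 4 valid matches — {0↦0, 1↦2, 2↦3, 3↦1}, {0↦0, 1↦2, 2↦3, 3↦5}, {0↦5, 1↦2, 2↦4, 3↦0} (+1 more)
R2: no valid match — 18 raw matches, all fail dangling condition
R3: no valid match — 2 raw matches, all fail dangling condition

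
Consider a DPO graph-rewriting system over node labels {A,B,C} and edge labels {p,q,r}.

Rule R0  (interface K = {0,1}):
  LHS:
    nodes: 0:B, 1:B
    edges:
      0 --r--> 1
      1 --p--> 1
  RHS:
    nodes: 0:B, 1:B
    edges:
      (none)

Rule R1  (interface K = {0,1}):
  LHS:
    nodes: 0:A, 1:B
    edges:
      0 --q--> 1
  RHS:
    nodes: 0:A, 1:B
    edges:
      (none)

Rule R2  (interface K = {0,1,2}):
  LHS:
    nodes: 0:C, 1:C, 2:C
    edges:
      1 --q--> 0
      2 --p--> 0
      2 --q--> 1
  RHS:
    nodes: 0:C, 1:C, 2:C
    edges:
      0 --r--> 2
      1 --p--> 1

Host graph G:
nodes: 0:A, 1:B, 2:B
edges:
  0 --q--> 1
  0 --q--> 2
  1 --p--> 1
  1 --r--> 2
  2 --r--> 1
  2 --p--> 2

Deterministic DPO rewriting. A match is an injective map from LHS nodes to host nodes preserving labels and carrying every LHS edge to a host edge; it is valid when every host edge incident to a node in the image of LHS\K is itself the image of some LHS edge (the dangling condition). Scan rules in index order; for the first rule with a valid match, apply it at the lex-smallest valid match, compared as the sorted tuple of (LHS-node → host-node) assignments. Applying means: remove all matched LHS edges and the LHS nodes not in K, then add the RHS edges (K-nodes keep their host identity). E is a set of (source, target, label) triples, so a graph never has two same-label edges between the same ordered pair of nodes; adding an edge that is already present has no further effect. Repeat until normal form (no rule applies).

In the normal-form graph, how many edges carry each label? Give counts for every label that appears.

Answer: (no edges)

Steps:
initial: |V|=3 |E|=6  E = 0-q->1 0-q->2 1-p->1 1-r->2 2-r->1 2-p->2
step 1: apply R0 at {0↦1, 1↦2}  → |V|=3 |E|=4  E = 0-q->1 0-q->2 1-p->1 2-r->1
step 2: apply R0 at {0↦2, 1↦1}  → |V|=3 |E|=2  E = 0-q->1 0-q->2
step 3: apply R1 at {0↦0, 1↦1}  → |V|=3 |E|=1  E = 0-q->2
step 4: apply R1 at {0↦0, 1↦2}  → |V|=3 |E|=0  E = ∅
normal form: no rule applies after step 4
NF edges: []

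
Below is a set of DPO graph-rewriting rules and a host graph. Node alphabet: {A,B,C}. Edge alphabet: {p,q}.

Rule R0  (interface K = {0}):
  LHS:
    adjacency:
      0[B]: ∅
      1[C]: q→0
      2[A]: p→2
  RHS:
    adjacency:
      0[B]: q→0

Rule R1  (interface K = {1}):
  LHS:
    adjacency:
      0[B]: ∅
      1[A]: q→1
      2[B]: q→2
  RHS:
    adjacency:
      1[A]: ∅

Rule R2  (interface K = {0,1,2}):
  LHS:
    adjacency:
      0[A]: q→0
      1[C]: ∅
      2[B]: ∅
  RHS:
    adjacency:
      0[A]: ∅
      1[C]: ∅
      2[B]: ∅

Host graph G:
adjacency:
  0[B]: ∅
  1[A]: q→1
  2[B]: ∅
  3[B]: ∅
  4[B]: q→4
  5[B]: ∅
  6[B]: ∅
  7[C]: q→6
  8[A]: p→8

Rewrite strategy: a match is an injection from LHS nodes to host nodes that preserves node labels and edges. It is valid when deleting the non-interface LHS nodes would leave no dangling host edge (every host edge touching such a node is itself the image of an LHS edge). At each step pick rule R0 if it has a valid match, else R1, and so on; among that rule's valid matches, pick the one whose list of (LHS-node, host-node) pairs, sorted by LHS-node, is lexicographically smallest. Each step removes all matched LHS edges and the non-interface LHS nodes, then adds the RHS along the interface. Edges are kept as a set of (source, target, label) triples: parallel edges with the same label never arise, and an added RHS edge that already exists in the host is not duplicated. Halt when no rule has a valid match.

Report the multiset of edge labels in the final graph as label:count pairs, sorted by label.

[0] host  ⇒  9 nodes, 4 edges  {1-q->1 4-q->4 7-q->6 8-p->8}
[1] R0 @ {0↦6, 1↦7, 2↦8}  ⇒  7 nodes, 3 edges  {1-q->1 4-q->4 6-q->6}
[2] R1 @ {0↦0, 1↦1, 2↦4}  ⇒  5 nodes, 1 edges  {6-q->6}
normal form: no rule applies after step 2
NF edges: [(6, 6, 'q')]

Answer: q:1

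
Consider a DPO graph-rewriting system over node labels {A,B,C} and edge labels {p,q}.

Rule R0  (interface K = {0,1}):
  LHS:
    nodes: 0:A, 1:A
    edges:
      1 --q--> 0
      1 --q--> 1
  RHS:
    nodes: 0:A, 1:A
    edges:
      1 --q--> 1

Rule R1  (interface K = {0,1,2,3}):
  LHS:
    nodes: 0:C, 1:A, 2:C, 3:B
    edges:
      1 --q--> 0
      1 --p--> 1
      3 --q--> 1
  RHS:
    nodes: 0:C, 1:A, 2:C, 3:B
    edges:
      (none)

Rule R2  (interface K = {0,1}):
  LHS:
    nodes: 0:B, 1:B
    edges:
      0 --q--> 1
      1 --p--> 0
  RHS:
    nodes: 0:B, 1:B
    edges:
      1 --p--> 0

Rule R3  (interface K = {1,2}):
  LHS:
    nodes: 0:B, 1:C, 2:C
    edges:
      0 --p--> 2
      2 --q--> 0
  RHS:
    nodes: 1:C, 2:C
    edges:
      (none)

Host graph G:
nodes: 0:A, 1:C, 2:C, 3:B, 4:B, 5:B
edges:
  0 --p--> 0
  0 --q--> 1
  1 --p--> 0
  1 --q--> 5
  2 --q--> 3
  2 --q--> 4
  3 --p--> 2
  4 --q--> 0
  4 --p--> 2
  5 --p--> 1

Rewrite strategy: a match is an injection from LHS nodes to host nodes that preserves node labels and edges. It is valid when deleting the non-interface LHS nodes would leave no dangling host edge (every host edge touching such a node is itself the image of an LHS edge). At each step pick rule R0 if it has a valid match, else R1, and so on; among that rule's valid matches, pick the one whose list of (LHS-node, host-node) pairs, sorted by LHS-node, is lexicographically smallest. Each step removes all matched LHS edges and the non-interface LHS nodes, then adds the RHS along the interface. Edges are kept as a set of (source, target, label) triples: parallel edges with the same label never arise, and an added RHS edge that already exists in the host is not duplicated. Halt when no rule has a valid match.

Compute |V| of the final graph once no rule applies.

[0] host  ⇒  6 nodes, 10 edges  {0-p->0 0-q->1 1-p->0 1-q->5 2-q->3 2-q->4 3-p->2 4-q->0 4-p->2 5-p->1}
[1] R1 @ {0↦1, 1↦0, 2↦2, 3↦4}  ⇒  6 nodes, 7 edges  {1-p->0 1-q->5 2-q->3 2-q->4 3-p->2 4-p->2 5-p->1}
[2] R3 @ {0↦3, 1↦1, 2↦2}  ⇒  5 nodes, 5 edges  {1-p->0 1-q->5 2-q->4 4-p->2 5-p->1}
[3] R3 @ {0↦4, 1↦1, 2↦2}  ⇒  4 nodes, 3 edges  {1-p->0 1-q->5 5-p->1}
[4] R3 @ {0↦5, 1↦2, 2↦1}  ⇒  3 nodes, 1 edges  {1-p->0}
halt: no rule applies after step 4
NF nodes: {0:A, 1:C, 2:C}

Answer: 3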